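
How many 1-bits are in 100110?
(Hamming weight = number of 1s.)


Counting 1s in 100110

3


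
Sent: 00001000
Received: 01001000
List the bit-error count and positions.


XOR: 01000000

1 error(s) at position(s): 1


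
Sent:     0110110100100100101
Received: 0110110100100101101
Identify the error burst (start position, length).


XOR: 0000000000000001000

Burst at position 15, length 1


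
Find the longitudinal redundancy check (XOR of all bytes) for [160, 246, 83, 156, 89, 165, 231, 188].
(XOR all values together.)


XOR chain: 160 ^ 246 ^ 83 ^ 156 ^ 89 ^ 165 ^ 231 ^ 188 = 62

62


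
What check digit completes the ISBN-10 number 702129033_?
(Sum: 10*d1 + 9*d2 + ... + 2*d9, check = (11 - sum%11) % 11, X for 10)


Weighted sum: 165
165 mod 11 = 0

Check digit: 0


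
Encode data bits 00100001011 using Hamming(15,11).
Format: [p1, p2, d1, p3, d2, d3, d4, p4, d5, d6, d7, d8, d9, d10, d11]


Parity bits: p1=1, p2=1, p3=0, p4=1

110001010001011


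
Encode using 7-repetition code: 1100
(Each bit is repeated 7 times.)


Each bit -> 7 copies

1111111111111100000000000000


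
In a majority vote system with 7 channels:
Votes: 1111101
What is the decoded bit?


Ones: 6 out of 7
Threshold: 4

1 (6/7 voted 1)


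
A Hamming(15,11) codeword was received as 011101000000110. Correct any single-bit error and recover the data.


Syndrome = 0: no error detected

Data: 10100000110 (no errors)


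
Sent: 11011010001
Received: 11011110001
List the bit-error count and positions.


XOR: 00000100000

1 error(s) at position(s): 5


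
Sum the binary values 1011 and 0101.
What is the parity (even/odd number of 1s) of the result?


1011 = 11
0101 = 5
Sum = 16 = 10000
1s count = 1

odd parity (1 ones in 10000)


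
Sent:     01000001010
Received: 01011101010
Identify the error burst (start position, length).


XOR: 00011100000

Burst at position 3, length 3


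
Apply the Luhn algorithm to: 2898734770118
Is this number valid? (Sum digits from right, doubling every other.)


Luhn sum = 65
65 mod 10 = 5

Invalid (Luhn sum mod 10 = 5)


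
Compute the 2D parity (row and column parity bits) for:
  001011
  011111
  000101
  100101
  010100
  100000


Row parities: 110101
Column parities: 000000

Row P: 110101, Col P: 000000, Corner: 0


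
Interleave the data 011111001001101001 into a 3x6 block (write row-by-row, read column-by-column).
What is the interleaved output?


Matrix:
  011111
  001001
  101001
Read columns: 001100111100100111

001100111100100111


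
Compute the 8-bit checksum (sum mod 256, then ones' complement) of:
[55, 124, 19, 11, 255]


Sum = 464 mod 256 = 208
Complement = 47

47


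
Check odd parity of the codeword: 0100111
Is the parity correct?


Number of 1s: 4

No, parity error (4 ones)


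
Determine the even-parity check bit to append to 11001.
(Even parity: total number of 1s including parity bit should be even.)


Number of 1s in data: 3
Parity bit: 1

1


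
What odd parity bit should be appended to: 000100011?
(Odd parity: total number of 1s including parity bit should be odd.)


Number of 1s in data: 3
Parity bit: 0

0


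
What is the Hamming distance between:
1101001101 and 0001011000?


XOR: 1100010101
Count of 1s: 5

5


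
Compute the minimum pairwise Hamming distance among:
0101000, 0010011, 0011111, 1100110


Comparing all pairs, minimum distance: 2
Can detect 1 errors, correct 0 errors

2


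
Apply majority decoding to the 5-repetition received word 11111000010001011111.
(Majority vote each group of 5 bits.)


Groups: 11111, 00001, 00010, 11111
Majority votes: 1001

1001


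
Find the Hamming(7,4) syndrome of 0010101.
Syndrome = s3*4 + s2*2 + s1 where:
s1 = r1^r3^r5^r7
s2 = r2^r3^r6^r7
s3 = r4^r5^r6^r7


s1=1, s2=0, s3=0

Syndrome = 1 (error at position 1)


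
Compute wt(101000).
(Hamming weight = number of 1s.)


Counting 1s in 101000

2


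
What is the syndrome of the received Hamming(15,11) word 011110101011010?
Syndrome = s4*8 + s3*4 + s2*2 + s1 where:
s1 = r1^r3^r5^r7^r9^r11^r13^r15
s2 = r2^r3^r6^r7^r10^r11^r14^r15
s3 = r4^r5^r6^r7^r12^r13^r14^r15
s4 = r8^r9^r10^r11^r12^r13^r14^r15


s1=1, s2=1, s3=1, s4=0

Syndrome = 7 (error at position 7)


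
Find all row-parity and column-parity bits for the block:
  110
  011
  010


Row parities: 001
Column parities: 111

Row P: 001, Col P: 111, Corner: 1


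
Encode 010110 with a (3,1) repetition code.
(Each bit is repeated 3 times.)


Each bit -> 3 copies

000111000111111000


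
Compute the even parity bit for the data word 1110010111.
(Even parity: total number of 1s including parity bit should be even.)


Number of 1s in data: 7
Parity bit: 1

1


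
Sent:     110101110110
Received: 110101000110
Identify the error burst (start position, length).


XOR: 000000110000

Burst at position 6, length 2


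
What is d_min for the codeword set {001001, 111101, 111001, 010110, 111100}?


Comparing all pairs, minimum distance: 1
Can detect 0 errors, correct 0 errors

1


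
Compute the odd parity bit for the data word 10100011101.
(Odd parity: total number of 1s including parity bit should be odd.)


Number of 1s in data: 6
Parity bit: 1

1


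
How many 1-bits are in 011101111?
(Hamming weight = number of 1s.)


Counting 1s in 011101111

7


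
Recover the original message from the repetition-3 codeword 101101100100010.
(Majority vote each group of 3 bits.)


Groups: 101, 101, 100, 100, 010
Majority votes: 11000

11000


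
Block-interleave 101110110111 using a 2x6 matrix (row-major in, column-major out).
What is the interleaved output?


Matrix:
  101110
  110111
Read columns: 110110111101

110110111101


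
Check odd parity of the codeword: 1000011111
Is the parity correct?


Number of 1s: 6

No, parity error (6 ones)


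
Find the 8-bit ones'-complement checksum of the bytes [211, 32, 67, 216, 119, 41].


Sum = 686 mod 256 = 174
Complement = 81

81


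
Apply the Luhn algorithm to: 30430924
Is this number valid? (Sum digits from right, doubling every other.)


Luhn sum = 34
34 mod 10 = 4

Invalid (Luhn sum mod 10 = 4)


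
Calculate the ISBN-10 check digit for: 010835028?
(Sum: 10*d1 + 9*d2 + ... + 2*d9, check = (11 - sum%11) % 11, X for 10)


Weighted sum: 130
130 mod 11 = 9

Check digit: 2


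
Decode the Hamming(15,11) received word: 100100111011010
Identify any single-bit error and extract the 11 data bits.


Syndrome = 10: error at position 10

Data: 00011111010 (corrected bit 10)


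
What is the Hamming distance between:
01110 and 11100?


XOR: 10010
Count of 1s: 2

2


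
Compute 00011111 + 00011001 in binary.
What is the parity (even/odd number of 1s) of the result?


00011111 = 31
00011001 = 25
Sum = 56 = 111000
1s count = 3

odd parity (3 ones in 111000)


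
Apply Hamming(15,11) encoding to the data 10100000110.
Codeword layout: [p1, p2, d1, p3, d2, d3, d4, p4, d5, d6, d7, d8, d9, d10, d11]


Parity bits: p1=0, p2=1, p3=1, p4=0

011101000000110


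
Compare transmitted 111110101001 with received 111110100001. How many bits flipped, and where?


XOR: 000000001000

1 error(s) at position(s): 8


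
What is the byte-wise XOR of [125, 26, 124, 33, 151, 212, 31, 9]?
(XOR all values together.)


XOR chain: 125 ^ 26 ^ 124 ^ 33 ^ 151 ^ 212 ^ 31 ^ 9 = 111

111


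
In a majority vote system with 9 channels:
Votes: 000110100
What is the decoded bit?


Ones: 3 out of 9
Threshold: 5

0 (3/9 voted 1)


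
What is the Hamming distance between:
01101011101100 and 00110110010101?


XOR: 01011101111001
Count of 1s: 9

9


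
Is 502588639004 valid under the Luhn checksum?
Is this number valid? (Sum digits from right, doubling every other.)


Luhn sum = 44
44 mod 10 = 4

Invalid (Luhn sum mod 10 = 4)


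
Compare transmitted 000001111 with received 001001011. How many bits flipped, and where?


XOR: 001000100

2 error(s) at position(s): 2, 6


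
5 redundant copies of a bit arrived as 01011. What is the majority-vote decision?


Ones: 3 out of 5
Threshold: 3

1 (3/5 voted 1)


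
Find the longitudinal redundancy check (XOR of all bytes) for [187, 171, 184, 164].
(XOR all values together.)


XOR chain: 187 ^ 171 ^ 184 ^ 164 = 12

12


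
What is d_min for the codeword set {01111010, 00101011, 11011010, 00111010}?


Comparing all pairs, minimum distance: 1
Can detect 0 errors, correct 0 errors

1


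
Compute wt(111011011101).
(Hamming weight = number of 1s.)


Counting 1s in 111011011101

9


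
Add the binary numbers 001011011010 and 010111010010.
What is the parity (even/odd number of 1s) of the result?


001011011010 = 730
010111010010 = 1490
Sum = 2220 = 100010101100
1s count = 5

odd parity (5 ones in 100010101100)


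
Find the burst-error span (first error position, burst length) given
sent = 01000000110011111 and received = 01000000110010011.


XOR: 00000000000001100

Burst at position 13, length 2


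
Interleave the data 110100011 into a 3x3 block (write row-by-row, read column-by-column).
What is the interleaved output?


Matrix:
  110
  100
  011
Read columns: 110101001

110101001


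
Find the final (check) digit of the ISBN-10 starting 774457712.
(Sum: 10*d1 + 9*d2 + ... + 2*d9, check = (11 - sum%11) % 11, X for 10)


Weighted sum: 293
293 mod 11 = 7

Check digit: 4


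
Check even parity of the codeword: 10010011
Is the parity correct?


Number of 1s: 4

Yes, parity is correct (4 ones)


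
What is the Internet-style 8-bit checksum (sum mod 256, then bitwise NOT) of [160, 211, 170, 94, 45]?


Sum = 680 mod 256 = 168
Complement = 87

87


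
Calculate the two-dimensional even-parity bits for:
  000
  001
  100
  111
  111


Row parities: 01111
Column parities: 101

Row P: 01111, Col P: 101, Corner: 0


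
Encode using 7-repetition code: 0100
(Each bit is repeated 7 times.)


Each bit -> 7 copies

0000000111111100000000000000


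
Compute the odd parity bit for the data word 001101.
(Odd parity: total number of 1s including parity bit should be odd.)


Number of 1s in data: 3
Parity bit: 0

0


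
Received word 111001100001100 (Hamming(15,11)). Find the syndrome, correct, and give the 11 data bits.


Syndrome = 0: no error detected

Data: 10110001100 (no errors)


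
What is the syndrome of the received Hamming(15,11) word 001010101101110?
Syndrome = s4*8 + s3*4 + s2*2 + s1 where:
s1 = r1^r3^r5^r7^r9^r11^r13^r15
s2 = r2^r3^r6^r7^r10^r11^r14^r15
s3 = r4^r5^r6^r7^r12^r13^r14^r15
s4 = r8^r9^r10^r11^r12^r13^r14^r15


s1=1, s2=0, s3=1, s4=1

Syndrome = 13 (error at position 13)


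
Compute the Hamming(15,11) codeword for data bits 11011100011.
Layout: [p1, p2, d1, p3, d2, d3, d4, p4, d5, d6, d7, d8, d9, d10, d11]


Parity bits: p1=1, p2=1, p3=0, p4=0

111010101100011


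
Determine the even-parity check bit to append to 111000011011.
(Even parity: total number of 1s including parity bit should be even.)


Number of 1s in data: 7
Parity bit: 1

1


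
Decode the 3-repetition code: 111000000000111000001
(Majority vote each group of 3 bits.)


Groups: 111, 000, 000, 000, 111, 000, 001
Majority votes: 1000100

1000100


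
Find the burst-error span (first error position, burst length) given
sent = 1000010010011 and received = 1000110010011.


XOR: 0000100000000

Burst at position 4, length 1


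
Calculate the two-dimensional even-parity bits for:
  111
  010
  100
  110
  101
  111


Row parities: 111001
Column parities: 101

Row P: 111001, Col P: 101, Corner: 0


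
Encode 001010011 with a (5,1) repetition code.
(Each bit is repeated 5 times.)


Each bit -> 5 copies

000000000011111000001111100000000001111111111


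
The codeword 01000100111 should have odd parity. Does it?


Number of 1s: 5

Yes, parity is correct (5 ones)


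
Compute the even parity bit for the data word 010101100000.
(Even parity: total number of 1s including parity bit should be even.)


Number of 1s in data: 4
Parity bit: 0

0


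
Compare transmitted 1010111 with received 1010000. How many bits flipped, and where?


XOR: 0000111

3 error(s) at position(s): 4, 5, 6


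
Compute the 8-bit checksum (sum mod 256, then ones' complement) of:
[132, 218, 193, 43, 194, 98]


Sum = 878 mod 256 = 110
Complement = 145

145


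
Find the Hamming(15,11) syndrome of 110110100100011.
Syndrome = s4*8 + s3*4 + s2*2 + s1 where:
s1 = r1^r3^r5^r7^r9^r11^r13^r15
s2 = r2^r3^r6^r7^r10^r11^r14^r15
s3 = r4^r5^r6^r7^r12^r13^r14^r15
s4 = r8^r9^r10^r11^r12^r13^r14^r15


s1=0, s2=1, s3=1, s4=1

Syndrome = 14 (error at position 14)


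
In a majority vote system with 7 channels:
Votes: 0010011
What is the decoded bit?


Ones: 3 out of 7
Threshold: 4

0 (3/7 voted 1)


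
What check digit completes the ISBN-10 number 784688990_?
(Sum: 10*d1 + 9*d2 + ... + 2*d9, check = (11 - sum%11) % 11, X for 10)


Weighted sum: 367
367 mod 11 = 4

Check digit: 7


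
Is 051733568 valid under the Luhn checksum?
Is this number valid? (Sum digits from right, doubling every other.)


Luhn sum = 32
32 mod 10 = 2

Invalid (Luhn sum mod 10 = 2)


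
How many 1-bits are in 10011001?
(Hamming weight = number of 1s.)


Counting 1s in 10011001

4


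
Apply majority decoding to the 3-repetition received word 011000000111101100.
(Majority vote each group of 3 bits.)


Groups: 011, 000, 000, 111, 101, 100
Majority votes: 100110

100110


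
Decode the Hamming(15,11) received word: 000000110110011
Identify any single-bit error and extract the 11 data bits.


Syndrome = 15: error at position 15

Data: 00010110010 (corrected bit 15)


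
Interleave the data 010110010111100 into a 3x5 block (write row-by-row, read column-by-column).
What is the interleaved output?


Matrix:
  01011
  00101
  11100
Read columns: 001101011100110

001101011100110


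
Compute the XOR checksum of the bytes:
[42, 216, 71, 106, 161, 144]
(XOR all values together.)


XOR chain: 42 ^ 216 ^ 71 ^ 106 ^ 161 ^ 144 = 238

238


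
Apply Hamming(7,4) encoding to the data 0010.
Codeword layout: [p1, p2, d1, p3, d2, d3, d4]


Parity bits: p1=0, p2=1, p3=1

0101010


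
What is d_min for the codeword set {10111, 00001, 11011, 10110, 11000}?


Comparing all pairs, minimum distance: 1
Can detect 0 errors, correct 0 errors

1


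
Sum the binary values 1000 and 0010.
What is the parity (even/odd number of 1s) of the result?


1000 = 8
0010 = 2
Sum = 10 = 1010
1s count = 2

even parity (2 ones in 1010)


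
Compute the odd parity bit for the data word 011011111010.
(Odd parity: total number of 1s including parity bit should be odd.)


Number of 1s in data: 8
Parity bit: 1

1


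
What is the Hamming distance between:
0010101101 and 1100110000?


XOR: 1110011101
Count of 1s: 7

7


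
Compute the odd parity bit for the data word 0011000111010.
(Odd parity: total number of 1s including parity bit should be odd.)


Number of 1s in data: 6
Parity bit: 1

1


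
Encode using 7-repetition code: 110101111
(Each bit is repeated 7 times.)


Each bit -> 7 copies

111111111111110000000111111100000001111111111111111111111111111


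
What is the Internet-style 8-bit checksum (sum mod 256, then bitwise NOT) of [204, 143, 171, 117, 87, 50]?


Sum = 772 mod 256 = 4
Complement = 251

251


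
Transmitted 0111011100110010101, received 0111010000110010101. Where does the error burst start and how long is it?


XOR: 0000001100000000000

Burst at position 6, length 2


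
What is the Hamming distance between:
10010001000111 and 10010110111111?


XOR: 00000111111000
Count of 1s: 6

6


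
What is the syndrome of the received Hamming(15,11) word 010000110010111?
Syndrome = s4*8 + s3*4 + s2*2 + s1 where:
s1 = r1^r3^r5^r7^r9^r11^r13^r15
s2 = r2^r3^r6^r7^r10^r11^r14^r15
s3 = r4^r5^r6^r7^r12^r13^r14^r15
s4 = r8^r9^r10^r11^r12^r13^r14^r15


s1=0, s2=1, s3=0, s4=1

Syndrome = 10 (error at position 10)


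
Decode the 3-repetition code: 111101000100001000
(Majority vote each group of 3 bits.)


Groups: 111, 101, 000, 100, 001, 000
Majority votes: 110000

110000


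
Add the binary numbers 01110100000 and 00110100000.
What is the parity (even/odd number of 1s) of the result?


01110100000 = 928
00110100000 = 416
Sum = 1344 = 10101000000
1s count = 3

odd parity (3 ones in 10101000000)


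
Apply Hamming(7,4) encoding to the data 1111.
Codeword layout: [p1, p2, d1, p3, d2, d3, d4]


Parity bits: p1=1, p2=1, p3=1

1111111


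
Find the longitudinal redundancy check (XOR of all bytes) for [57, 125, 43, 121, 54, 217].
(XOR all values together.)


XOR chain: 57 ^ 125 ^ 43 ^ 121 ^ 54 ^ 217 = 249

249


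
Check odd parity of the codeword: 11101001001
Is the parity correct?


Number of 1s: 6

No, parity error (6 ones)


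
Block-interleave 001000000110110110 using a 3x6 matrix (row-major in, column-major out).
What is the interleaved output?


Matrix:
  001000
  000110
  110110
Read columns: 001001100011011000

001001100011011000


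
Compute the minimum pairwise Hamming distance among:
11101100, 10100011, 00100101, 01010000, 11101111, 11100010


Comparing all pairs, minimum distance: 2
Can detect 1 errors, correct 0 errors

2


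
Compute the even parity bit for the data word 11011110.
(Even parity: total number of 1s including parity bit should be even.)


Number of 1s in data: 6
Parity bit: 0

0


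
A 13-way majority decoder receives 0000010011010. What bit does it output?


Ones: 4 out of 13
Threshold: 7

0 (4/13 voted 1)


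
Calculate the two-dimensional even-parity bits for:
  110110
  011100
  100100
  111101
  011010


Row parities: 01011
Column parities: 101001

Row P: 01011, Col P: 101001, Corner: 1


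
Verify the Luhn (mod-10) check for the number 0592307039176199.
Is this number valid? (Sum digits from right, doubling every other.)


Luhn sum = 73
73 mod 10 = 3

Invalid (Luhn sum mod 10 = 3)


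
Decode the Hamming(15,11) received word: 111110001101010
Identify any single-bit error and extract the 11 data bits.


Syndrome = 0: no error detected

Data: 11001101010 (no errors)


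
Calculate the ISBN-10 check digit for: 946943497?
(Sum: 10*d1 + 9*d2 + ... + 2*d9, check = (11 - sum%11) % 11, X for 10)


Weighted sum: 333
333 mod 11 = 3

Check digit: 8


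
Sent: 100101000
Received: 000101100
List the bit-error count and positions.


XOR: 100000100

2 error(s) at position(s): 0, 6


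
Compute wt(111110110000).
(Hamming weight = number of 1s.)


Counting 1s in 111110110000

7


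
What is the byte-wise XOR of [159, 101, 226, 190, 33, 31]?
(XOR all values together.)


XOR chain: 159 ^ 101 ^ 226 ^ 190 ^ 33 ^ 31 = 152

152


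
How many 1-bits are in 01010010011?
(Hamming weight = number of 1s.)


Counting 1s in 01010010011

5


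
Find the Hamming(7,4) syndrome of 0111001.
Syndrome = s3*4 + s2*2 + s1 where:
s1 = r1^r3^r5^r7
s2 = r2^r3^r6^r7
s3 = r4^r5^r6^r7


s1=0, s2=1, s3=0

Syndrome = 2 (error at position 2)


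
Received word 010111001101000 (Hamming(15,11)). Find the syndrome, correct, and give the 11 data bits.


Syndrome = 10: error at position 10

Data: 01101001000 (corrected bit 10)


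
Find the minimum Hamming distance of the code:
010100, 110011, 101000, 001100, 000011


Comparing all pairs, minimum distance: 2
Can detect 1 errors, correct 0 errors

2


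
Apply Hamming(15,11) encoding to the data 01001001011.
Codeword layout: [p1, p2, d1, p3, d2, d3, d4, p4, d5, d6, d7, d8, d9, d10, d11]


Parity bits: p1=1, p2=0, p3=0, p4=0

100010001001011


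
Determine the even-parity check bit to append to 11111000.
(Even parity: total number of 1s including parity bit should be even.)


Number of 1s in data: 5
Parity bit: 1

1


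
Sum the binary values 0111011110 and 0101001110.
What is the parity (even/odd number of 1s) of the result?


0111011110 = 478
0101001110 = 334
Sum = 812 = 1100101100
1s count = 5

odd parity (5 ones in 1100101100)


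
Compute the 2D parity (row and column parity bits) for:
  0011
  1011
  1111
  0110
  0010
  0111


Row parities: 010011
Column parities: 0100

Row P: 010011, Col P: 0100, Corner: 1


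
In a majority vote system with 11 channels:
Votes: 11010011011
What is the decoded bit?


Ones: 7 out of 11
Threshold: 6

1 (7/11 voted 1)


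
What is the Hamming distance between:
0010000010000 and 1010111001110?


XOR: 1000111011110
Count of 1s: 8

8


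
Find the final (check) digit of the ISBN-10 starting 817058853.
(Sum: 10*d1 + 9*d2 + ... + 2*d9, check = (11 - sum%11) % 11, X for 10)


Weighted sum: 268
268 mod 11 = 4

Check digit: 7


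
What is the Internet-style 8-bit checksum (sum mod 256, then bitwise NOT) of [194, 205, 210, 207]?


Sum = 816 mod 256 = 48
Complement = 207

207


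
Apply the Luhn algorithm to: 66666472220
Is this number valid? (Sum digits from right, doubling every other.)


Luhn sum = 49
49 mod 10 = 9

Invalid (Luhn sum mod 10 = 9)


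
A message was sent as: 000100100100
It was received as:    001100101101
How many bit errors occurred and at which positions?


XOR: 001000001001

3 error(s) at position(s): 2, 8, 11


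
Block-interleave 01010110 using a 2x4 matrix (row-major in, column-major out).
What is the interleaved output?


Matrix:
  0101
  0110
Read columns: 00110110

00110110


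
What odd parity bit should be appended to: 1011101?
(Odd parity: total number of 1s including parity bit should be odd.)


Number of 1s in data: 5
Parity bit: 0

0


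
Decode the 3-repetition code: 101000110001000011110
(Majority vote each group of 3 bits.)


Groups: 101, 000, 110, 001, 000, 011, 110
Majority votes: 1010011

1010011


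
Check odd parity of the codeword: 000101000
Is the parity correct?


Number of 1s: 2

No, parity error (2 ones)


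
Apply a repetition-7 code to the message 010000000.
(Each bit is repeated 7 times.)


Each bit -> 7 copies

000000011111110000000000000000000000000000000000000000000000000


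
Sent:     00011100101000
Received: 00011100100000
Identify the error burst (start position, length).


XOR: 00000000001000

Burst at position 10, length 1


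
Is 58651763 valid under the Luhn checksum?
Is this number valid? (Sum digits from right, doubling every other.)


Luhn sum = 32
32 mod 10 = 2

Invalid (Luhn sum mod 10 = 2)


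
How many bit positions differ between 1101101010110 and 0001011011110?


XOR: 1100110001000
Count of 1s: 5

5


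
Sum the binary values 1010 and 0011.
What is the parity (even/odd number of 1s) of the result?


1010 = 10
0011 = 3
Sum = 13 = 1101
1s count = 3

odd parity (3 ones in 1101)


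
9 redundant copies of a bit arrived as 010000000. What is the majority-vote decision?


Ones: 1 out of 9
Threshold: 5

0 (1/9 voted 1)


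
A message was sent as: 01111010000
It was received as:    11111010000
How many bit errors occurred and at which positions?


XOR: 10000000000

1 error(s) at position(s): 0


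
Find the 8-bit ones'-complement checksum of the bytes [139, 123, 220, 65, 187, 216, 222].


Sum = 1172 mod 256 = 148
Complement = 107

107


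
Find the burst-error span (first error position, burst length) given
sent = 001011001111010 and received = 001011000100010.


XOR: 000000001011000

Burst at position 8, length 4


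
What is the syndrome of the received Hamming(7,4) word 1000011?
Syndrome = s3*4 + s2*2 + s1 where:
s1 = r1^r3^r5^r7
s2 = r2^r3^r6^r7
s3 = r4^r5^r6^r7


s1=0, s2=0, s3=0

Syndrome = 0 (no error)


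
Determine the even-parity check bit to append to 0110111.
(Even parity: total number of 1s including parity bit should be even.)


Number of 1s in data: 5
Parity bit: 1

1


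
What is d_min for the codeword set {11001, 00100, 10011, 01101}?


Comparing all pairs, minimum distance: 2
Can detect 1 errors, correct 0 errors

2


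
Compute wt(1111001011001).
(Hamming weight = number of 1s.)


Counting 1s in 1111001011001

8


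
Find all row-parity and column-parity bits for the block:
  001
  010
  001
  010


Row parities: 1111
Column parities: 000

Row P: 1111, Col P: 000, Corner: 0


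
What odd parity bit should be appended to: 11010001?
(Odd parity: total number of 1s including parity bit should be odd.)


Number of 1s in data: 4
Parity bit: 1

1


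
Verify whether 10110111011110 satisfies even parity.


Number of 1s: 10

Yes, parity is correct (10 ones)


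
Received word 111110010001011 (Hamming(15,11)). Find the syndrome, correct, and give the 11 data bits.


Syndrome = 4: error at position 4

Data: 11000001011 (corrected bit 4)


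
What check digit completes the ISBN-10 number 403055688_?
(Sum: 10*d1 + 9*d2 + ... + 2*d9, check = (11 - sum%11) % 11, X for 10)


Weighted sum: 183
183 mod 11 = 7

Check digit: 4


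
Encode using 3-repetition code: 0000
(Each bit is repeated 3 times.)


Each bit -> 3 copies

000000000000


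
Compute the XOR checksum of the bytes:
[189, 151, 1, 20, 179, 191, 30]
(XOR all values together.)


XOR chain: 189 ^ 151 ^ 1 ^ 20 ^ 179 ^ 191 ^ 30 = 45

45


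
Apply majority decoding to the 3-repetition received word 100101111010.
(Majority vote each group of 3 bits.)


Groups: 100, 101, 111, 010
Majority votes: 0110

0110


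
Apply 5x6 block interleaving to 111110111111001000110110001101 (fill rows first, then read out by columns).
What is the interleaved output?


Matrix:
  111110
  111111
  001000
  110110
  001101
Read columns: 110101101011101110111101001001

110101101011101110111101001001


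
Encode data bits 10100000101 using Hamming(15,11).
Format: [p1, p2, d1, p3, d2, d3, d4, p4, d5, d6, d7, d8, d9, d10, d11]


Parity bits: p1=1, p2=1, p3=1, p4=0

111101000000101


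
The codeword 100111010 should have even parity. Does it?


Number of 1s: 5

No, parity error (5 ones)


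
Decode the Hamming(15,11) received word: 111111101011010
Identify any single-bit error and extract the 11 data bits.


Syndrome = 0: no error detected

Data: 11111011010 (no errors)


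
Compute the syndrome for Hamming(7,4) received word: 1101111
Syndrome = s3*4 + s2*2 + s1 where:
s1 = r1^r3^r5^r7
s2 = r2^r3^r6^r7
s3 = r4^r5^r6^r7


s1=1, s2=1, s3=0

Syndrome = 3 (error at position 3)


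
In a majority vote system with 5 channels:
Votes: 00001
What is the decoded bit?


Ones: 1 out of 5
Threshold: 3

0 (1/5 voted 1)


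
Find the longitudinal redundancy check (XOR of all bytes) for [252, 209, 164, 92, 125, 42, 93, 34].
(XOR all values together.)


XOR chain: 252 ^ 209 ^ 164 ^ 92 ^ 125 ^ 42 ^ 93 ^ 34 = 253

253


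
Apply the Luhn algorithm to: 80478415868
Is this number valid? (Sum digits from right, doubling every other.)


Luhn sum = 54
54 mod 10 = 4

Invalid (Luhn sum mod 10 = 4)


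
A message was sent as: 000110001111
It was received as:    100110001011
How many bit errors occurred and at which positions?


XOR: 100000000100

2 error(s) at position(s): 0, 9


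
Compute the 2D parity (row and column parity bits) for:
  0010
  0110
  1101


Row parities: 101
Column parities: 1001

Row P: 101, Col P: 1001, Corner: 0


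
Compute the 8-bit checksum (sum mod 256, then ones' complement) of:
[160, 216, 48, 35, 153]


Sum = 612 mod 256 = 100
Complement = 155

155


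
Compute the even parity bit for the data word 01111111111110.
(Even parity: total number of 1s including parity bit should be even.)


Number of 1s in data: 12
Parity bit: 0

0


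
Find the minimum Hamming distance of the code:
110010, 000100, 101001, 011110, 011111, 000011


Comparing all pairs, minimum distance: 1
Can detect 0 errors, correct 0 errors

1


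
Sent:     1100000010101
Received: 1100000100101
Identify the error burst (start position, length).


XOR: 0000000110000

Burst at position 7, length 2


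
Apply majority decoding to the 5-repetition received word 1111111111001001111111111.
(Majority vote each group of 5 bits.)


Groups: 11111, 11111, 00100, 11111, 11111
Majority votes: 11011

11011


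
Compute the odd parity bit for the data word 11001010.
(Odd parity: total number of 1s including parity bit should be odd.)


Number of 1s in data: 4
Parity bit: 1

1


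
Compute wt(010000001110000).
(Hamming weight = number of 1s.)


Counting 1s in 010000001110000

4


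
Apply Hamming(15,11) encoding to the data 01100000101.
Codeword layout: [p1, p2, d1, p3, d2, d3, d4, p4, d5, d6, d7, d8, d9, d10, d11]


Parity bits: p1=1, p2=0, p3=0, p4=0

100011000000101


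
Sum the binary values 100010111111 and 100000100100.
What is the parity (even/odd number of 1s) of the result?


100010111111 = 2239
100000100100 = 2084
Sum = 4323 = 1000011100011
1s count = 6

even parity (6 ones in 1000011100011)


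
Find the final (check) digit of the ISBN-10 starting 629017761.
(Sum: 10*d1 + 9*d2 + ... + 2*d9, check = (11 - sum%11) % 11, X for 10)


Weighted sum: 239
239 mod 11 = 8

Check digit: 3


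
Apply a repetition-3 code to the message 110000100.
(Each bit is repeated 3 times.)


Each bit -> 3 copies

111111000000000000111000000


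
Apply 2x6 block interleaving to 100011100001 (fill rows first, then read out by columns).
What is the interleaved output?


Matrix:
  100011
  100001
Read columns: 110000001011

110000001011


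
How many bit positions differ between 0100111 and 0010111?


XOR: 0110000
Count of 1s: 2

2


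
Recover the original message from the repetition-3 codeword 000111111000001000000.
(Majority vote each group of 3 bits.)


Groups: 000, 111, 111, 000, 001, 000, 000
Majority votes: 0110000

0110000


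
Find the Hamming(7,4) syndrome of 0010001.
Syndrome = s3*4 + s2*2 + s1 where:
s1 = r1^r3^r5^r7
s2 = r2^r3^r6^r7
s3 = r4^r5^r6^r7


s1=0, s2=0, s3=1

Syndrome = 4 (error at position 4)


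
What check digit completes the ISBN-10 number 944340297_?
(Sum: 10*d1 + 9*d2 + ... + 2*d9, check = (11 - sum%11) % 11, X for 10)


Weighted sum: 252
252 mod 11 = 10

Check digit: 1


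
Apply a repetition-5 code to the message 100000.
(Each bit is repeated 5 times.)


Each bit -> 5 copies

111110000000000000000000000000


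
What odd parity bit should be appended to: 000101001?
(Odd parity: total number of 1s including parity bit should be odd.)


Number of 1s in data: 3
Parity bit: 0

0


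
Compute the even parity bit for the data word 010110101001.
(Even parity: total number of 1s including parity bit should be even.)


Number of 1s in data: 6
Parity bit: 0

0


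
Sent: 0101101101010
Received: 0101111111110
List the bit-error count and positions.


XOR: 0000010010100

3 error(s) at position(s): 5, 8, 10


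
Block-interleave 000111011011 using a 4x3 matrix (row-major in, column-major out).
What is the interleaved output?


Matrix:
  000
  111
  011
  011
Read columns: 010001110111

010001110111


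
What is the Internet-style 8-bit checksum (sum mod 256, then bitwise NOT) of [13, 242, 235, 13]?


Sum = 503 mod 256 = 247
Complement = 8

8


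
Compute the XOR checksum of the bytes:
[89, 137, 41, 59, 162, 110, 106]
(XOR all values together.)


XOR chain: 89 ^ 137 ^ 41 ^ 59 ^ 162 ^ 110 ^ 106 = 100

100


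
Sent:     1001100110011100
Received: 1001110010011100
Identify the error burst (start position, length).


XOR: 0000010100000000

Burst at position 5, length 3


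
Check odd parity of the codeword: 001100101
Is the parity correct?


Number of 1s: 4

No, parity error (4 ones)


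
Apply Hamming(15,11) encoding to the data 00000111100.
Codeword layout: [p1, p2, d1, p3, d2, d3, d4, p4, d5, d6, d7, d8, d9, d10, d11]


Parity bits: p1=0, p2=0, p3=0, p4=0

000000000111100


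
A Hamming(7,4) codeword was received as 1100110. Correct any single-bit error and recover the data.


Syndrome = 0: no error detected

Data: 0110 (no errors)


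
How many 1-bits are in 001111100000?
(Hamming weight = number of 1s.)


Counting 1s in 001111100000

5


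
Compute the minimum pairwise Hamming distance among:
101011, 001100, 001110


Comparing all pairs, minimum distance: 1
Can detect 0 errors, correct 0 errors

1


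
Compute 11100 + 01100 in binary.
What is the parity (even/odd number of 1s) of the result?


11100 = 28
01100 = 12
Sum = 40 = 101000
1s count = 2

even parity (2 ones in 101000)


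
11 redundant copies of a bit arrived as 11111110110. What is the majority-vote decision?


Ones: 9 out of 11
Threshold: 6

1 (9/11 voted 1)


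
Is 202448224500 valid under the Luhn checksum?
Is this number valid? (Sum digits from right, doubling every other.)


Luhn sum = 47
47 mod 10 = 7

Invalid (Luhn sum mod 10 = 7)


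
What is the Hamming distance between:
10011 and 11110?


XOR: 01101
Count of 1s: 3

3


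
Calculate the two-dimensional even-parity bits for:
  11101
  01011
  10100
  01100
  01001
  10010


Row parities: 010000
Column parities: 10101

Row P: 010000, Col P: 10101, Corner: 1


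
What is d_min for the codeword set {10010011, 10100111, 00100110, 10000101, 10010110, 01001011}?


Comparing all pairs, minimum distance: 2
Can detect 1 errors, correct 0 errors

2


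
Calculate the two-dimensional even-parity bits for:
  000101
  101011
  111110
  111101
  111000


Row parities: 00111
Column parities: 010101

Row P: 00111, Col P: 010101, Corner: 1


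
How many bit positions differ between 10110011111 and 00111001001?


XOR: 10001010110
Count of 1s: 5

5


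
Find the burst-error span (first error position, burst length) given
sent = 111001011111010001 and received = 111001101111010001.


XOR: 000000110000000000

Burst at position 6, length 2


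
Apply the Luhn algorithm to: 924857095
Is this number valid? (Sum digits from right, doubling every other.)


Luhn sum = 48
48 mod 10 = 8

Invalid (Luhn sum mod 10 = 8)


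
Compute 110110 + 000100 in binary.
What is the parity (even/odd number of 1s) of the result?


110110 = 54
000100 = 4
Sum = 58 = 111010
1s count = 4

even parity (4 ones in 111010)


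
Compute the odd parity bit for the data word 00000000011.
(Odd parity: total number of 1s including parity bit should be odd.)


Number of 1s in data: 2
Parity bit: 1

1


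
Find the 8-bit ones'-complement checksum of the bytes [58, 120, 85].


Sum = 263 mod 256 = 7
Complement = 248

248


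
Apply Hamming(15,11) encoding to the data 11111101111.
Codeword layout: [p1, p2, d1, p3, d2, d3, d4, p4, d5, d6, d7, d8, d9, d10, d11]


Parity bits: p1=0, p2=0, p3=1, p4=0

001111101101111


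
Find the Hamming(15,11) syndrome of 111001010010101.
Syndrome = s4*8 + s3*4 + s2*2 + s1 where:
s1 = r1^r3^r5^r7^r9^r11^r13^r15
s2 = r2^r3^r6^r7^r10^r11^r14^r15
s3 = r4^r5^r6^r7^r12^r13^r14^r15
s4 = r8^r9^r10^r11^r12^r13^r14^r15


s1=1, s2=1, s3=1, s4=0

Syndrome = 7 (error at position 7)


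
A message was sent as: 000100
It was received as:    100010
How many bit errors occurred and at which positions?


XOR: 100110

3 error(s) at position(s): 0, 3, 4


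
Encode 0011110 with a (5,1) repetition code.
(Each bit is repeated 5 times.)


Each bit -> 5 copies

00000000001111111111111111111100000


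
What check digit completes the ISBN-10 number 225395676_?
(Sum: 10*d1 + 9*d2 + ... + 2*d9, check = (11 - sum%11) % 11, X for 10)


Weighted sum: 235
235 mod 11 = 4

Check digit: 7


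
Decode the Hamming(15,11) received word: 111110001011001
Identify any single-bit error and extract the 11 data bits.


Syndrome = 0: no error detected

Data: 11001011001 (no errors)


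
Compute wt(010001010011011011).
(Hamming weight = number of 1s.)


Counting 1s in 010001010011011011

9


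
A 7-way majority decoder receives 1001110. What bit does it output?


Ones: 4 out of 7
Threshold: 4

1 (4/7 voted 1)


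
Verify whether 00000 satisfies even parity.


Number of 1s: 0

Yes, parity is correct (0 ones)


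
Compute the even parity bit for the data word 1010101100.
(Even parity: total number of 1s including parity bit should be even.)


Number of 1s in data: 5
Parity bit: 1

1


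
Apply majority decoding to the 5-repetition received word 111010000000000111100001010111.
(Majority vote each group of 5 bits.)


Groups: 11101, 00000, 00000, 11110, 00010, 10111
Majority votes: 100101

100101


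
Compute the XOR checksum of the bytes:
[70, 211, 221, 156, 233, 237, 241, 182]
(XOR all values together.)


XOR chain: 70 ^ 211 ^ 221 ^ 156 ^ 233 ^ 237 ^ 241 ^ 182 = 151

151


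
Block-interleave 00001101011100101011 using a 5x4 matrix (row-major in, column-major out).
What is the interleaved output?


Matrix:
  0000
  1101
  0111
  0010
  1011
Read columns: 01001011000011101101

01001011000011101101


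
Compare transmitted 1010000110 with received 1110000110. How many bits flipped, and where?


XOR: 0100000000

1 error(s) at position(s): 1


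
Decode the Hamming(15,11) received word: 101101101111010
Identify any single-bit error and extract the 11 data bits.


Syndrome = 13: error at position 13

Data: 10111111110 (corrected bit 13)


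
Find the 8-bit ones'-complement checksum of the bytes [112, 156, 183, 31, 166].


Sum = 648 mod 256 = 136
Complement = 119

119


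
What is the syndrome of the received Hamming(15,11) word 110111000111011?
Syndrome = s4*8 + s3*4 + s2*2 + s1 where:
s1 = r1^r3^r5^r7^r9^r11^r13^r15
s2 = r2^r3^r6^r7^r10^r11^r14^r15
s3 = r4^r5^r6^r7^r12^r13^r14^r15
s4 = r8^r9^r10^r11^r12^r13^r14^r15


s1=0, s2=0, s3=0, s4=1

Syndrome = 8 (error at position 8)


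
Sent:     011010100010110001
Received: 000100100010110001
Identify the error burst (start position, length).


XOR: 011110000000000000

Burst at position 1, length 4


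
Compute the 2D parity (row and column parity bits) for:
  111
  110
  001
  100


Row parities: 1011
Column parities: 100

Row P: 1011, Col P: 100, Corner: 1


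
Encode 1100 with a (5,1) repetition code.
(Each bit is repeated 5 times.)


Each bit -> 5 copies

11111111110000000000


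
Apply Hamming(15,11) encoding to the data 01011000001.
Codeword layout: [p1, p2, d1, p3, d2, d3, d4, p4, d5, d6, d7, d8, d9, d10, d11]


Parity bits: p1=0, p2=0, p3=1, p4=0

000110101000001


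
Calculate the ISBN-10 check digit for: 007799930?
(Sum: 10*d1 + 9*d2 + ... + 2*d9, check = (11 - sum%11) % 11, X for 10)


Weighted sum: 249
249 mod 11 = 7

Check digit: 4


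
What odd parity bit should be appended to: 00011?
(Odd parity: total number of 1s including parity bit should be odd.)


Number of 1s in data: 2
Parity bit: 1

1


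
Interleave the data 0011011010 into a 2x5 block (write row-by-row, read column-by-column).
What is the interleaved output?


Matrix:
  00110
  11010
Read columns: 0101101100

0101101100


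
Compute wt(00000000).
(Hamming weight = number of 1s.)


Counting 1s in 00000000

0


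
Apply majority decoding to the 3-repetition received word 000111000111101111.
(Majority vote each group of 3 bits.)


Groups: 000, 111, 000, 111, 101, 111
Majority votes: 010111

010111


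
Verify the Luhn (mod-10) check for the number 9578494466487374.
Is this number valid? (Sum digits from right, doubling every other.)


Luhn sum = 98
98 mod 10 = 8

Invalid (Luhn sum mod 10 = 8)
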